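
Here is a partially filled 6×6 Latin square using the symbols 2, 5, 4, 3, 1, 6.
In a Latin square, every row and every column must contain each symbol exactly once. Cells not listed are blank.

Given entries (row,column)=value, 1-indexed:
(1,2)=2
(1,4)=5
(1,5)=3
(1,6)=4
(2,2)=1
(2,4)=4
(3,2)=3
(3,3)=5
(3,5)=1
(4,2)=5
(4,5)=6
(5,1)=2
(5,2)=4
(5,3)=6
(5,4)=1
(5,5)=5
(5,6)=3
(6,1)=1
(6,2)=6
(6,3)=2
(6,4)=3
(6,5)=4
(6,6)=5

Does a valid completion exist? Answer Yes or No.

Yes

No row or column among the givens repeats a symbol, and propagating forced cells runs into no contradiction.
One valid completion exists (for instance, 6 2 1 5 3 4 / 5 1 3 4 2 6 / 4 3 5 6 1 2 / 3 5 4 2 6 1 / 2 4 6 1 5 3 / 1 6 2 3 4 5).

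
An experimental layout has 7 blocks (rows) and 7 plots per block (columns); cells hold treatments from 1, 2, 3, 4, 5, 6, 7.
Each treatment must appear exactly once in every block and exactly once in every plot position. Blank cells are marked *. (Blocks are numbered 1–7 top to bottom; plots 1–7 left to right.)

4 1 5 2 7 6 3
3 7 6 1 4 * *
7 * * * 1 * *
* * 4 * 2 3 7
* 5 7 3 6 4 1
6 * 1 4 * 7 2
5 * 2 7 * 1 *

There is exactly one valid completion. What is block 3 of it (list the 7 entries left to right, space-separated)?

Block 3, plot 3: block 3 has {1, 7} and plot 3 has {1, 2, 4, 5, 6, 7}, leaving only 3.
Block 2, plot 7: block 2 has {1, 3, 4, 6, 7} and plot 7 has {1, 2, 3, 7}, leaving only 5.
Block 2, plot 6: block 2 has {1, 3, 4, 5, 6, 7} and plot 6 has {1, 3, 4, 6, 7}, leaving only 2.
Block 3, plot 6: block 3 has {1, 3, 7} and plot 6 has {1, 2, 3, 4, 6, 7}, leaving only 5.
Block 3, plot 4: block 3 has {1, 3, 5, 7} and plot 4 has {1, 2, 3, 4, 7}, leaving only 6.
Block 3, plot 7: block 3 has {1, 3, 5, 6, 7} and plot 7 has {1, 2, 3, 5, 7}, leaving only 4.
Block 3, plot 2: block 3 has {1, 3, 4, 5, 6, 7} and plot 2 has {1, 5, 7}, leaving only 2.
So block 3 reads: 7 2 3 6 1 5 4.

7 2 3 6 1 5 4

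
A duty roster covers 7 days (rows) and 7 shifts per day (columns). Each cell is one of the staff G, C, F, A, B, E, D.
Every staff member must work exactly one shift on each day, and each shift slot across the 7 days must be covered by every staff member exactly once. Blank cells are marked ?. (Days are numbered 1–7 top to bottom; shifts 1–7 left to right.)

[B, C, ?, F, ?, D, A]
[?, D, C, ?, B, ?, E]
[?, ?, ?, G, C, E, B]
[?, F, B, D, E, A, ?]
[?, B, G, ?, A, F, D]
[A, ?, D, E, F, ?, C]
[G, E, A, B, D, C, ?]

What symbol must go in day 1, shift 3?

Day 1 already has {C, F, A, B, D} and shift 3 already has {G, C, A, B, D}, so day 1, shift 3 must be E.

E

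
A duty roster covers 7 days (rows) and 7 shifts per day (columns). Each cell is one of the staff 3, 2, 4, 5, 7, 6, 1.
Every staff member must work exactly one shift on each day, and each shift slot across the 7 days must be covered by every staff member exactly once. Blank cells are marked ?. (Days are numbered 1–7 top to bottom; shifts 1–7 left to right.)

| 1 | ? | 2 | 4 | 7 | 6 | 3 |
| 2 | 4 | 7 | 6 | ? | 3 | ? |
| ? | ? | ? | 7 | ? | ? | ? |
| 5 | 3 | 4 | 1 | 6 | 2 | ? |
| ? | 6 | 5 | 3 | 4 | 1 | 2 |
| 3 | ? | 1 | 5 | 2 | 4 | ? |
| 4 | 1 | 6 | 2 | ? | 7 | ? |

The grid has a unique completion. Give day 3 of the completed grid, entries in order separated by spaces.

6 2 3 7 1 5 4

Day 3, shift 1: day 3 has {7} and shift 1 has {3, 2, 4, 5, 1}, leaving only 6.
Day 3, shift 3: day 3 has {7, 6} and shift 3 has {2, 4, 5, 7, 6, 1}, leaving only 3.
Day 3, shift 6: day 3 has {3, 7, 6} and shift 6 has {3, 2, 4, 7, 6, 1}, leaving only 5.
Day 3, shift 2: day 3 has {3, 5, 7, 6} and shift 2 has {3, 4, 6, 1}, leaving only 2.
Day 3, shift 5: day 3 has {3, 2, 5, 7, 6} and shift 5 has {2, 4, 7, 6}, leaving only 1.
Day 3, shift 7: day 3 has {3, 2, 5, 7, 6, 1} and shift 7 has {3, 2}, leaving only 4.
So day 3 reads: 6 2 3 7 1 5 4.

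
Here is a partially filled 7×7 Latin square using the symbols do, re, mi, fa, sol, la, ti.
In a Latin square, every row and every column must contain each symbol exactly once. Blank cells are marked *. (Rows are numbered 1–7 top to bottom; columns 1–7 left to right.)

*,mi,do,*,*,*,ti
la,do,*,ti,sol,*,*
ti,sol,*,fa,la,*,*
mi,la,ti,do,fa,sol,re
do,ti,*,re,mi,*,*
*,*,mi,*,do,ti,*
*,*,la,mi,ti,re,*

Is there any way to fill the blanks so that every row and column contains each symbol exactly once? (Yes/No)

No

Row 1, column 5: row 1 has {do, mi, ti} and column 5 has {do, mi, fa, sol, la, ti}, so it must be re.
Row 3, column 3: row 3 has {fa, sol, la, ti} and column 3 has {do, mi, la, ti}, so it must be re.
Row 2, column 3: row 2 has {do, sol, la, ti} and column 3 has {do, re, mi, la, ti}, so it must be fa.
Row 2, column 6: row 2 has {do, fa, sol, la, ti} and column 6 has {re, sol, ti}, so it must be mi.
Now row 2, column 7: row 2 together with column 7 already contain {do, re, mi, fa, sol, la, ti} — every symbol — so nothing can go there. The grid has no valid completion.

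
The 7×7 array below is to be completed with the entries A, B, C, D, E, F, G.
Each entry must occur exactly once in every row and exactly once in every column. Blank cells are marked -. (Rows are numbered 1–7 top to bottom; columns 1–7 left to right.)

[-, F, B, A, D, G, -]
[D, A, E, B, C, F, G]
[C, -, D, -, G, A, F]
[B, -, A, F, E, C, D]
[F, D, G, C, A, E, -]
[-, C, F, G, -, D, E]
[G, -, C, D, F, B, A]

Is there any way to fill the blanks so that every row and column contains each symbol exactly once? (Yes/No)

No row or column among the givens repeats a symbol, and propagating forced cells runs into no contradiction.
One valid completion exists (for instance, E F B A D G C / D A E B C F G / C B D E G A F / B G A F E C D / F D G C A E B / A C F G B D E / G E C D F B A).

Yes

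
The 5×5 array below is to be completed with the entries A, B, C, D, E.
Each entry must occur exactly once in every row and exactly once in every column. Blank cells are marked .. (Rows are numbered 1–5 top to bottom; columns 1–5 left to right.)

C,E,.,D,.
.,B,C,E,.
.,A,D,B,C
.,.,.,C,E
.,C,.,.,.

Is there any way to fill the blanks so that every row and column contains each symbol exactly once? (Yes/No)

No row or column among the givens repeats a symbol, and propagating forced cells runs into no contradiction.
One valid completion exists (for instance, C E A D B / D B C E A / E A D B C / A D B C E / B C E A D).

Yes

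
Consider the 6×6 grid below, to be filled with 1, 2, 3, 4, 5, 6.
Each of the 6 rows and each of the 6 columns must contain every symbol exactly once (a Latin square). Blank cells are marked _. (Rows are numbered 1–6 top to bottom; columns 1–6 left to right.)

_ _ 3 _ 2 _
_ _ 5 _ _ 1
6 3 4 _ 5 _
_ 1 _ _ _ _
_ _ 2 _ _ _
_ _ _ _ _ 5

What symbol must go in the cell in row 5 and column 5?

1

Row 3, column 6: row 3 has {3, 4, 5, 6} and column 6 has {1, 5}, leaving only 2.
Row 3, column 4: row 3 has {2, 3, 4, 5, 6} and column 4 has {}, leaving only 1.
Row 4, column 3: row 4 has {1} and column 3 has {2, 3, 4, 5}, leaving only 6.
Row 6, column 3: row 6 has {5} and column 3 has {2, 3, 4, 5, 6}, leaving only 1.
Row 5, column 5 is narrowed to {1, 3, 4, 6}.
If it were 3, then row 6, column 5 would be left with no valid symbol.
If it were 4, then row 6, column 5 would be left with no valid symbol.
If it were 6, propagating the remaining blanks reaches a contradiction.
So row 5, column 5 must be 1.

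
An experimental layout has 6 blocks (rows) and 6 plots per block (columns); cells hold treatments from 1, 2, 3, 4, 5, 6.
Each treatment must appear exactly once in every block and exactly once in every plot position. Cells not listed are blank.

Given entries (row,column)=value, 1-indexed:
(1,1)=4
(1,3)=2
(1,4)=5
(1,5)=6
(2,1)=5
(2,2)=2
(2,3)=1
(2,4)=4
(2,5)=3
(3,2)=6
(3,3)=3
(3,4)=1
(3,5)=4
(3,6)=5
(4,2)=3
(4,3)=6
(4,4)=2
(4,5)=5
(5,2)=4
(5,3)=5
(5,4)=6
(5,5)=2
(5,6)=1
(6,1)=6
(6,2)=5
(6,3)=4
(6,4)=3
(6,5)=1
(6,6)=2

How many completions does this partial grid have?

1

Block 1, plot 2: eliminating its block and plot leaves {1}.
Block 1, plot 6: eliminating its block and plot leaves {3}.
Block 2, plot 6: eliminating its block and plot leaves {6}.
Block 3, plot 1: eliminating its block and plot leaves {2}.
Block 4, plot 1: eliminating its block and plot leaves {1}.
Block 4, plot 6: eliminating its block and plot leaves {4}.
Block 5, plot 1: eliminating its block and plot leaves {3}.
Only one assignment across all blanks avoids any block or plot repeat, giving 1 completion.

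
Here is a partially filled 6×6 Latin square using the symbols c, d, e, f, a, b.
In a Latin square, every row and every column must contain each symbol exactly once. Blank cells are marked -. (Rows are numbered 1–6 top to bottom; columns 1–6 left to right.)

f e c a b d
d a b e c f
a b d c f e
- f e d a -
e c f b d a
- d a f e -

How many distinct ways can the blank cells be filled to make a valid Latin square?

2

Row 4, column 1: eliminating its row and column leaves {c, b}.
Row 4, column 6: eliminating its row and column leaves {c, b}.
Row 6, column 1: eliminating its row and column leaves {c, b}.
Row 6, column 6: eliminating its row and column leaves {c, b}.
Enumerating the assignments across these blanks that avoid any row or column repeat gives 2 completions.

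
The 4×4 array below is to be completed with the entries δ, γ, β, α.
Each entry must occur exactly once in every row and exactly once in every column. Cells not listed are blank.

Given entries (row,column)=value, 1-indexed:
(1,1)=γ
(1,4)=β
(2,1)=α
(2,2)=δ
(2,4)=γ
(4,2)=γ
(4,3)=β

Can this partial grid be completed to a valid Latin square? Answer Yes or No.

No

Row 2, column 3: row 2 together with column 3 already contain {δ, γ, β, α} — every symbol — so nothing can go there. The grid has no valid completion.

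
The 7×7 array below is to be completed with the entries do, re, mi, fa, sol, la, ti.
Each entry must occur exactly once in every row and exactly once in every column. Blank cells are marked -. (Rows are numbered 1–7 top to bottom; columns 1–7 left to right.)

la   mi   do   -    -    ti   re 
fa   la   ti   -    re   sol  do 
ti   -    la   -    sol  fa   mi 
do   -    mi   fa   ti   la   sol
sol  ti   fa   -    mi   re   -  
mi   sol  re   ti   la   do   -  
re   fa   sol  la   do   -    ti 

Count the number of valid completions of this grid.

1

Row 1, column 4: eliminating its row and column leaves {sol}.
Row 1, column 5: eliminating its row and column leaves {fa}.
Row 2, column 4: eliminating its row and column leaves {mi}.
Row 3, column 2: eliminating its row and column leaves {do, re}.
Row 3, column 4: eliminating its row and column leaves {do, re}.
Row 4, column 2: eliminating its row and column leaves {re}.
Row 5, column 4: eliminating its row and column leaves {do}.
Row 5, column 7: eliminating its row and column leaves {la}.
Row 6, column 7: eliminating its row and column leaves {fa}.
Row 7, column 6: eliminating its row and column leaves {mi}.
Only one assignment across all blanks avoids any row or column repeat, giving 1 completion.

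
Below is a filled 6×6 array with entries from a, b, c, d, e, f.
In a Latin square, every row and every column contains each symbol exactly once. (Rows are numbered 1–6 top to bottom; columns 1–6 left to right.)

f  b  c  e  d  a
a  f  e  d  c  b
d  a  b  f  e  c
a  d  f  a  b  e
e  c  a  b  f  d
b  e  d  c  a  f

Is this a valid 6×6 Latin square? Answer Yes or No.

No

Column 1 contains a twice (at rows 2 and 4), so it is not a permutation.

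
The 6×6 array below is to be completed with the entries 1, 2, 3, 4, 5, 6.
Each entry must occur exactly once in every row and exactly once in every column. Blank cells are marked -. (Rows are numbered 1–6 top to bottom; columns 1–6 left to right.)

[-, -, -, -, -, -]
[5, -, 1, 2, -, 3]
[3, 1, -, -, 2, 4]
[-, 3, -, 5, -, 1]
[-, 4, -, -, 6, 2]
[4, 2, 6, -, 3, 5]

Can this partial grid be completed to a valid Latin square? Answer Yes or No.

Row 1, column 6: row 1 has {} and column 6 has {1, 2, 3, 4, 5}, so it must be 6.
Row 1, column 2: row 1 has {6} and column 2 has {1, 2, 3, 4}, so it must be 5.
Row 2, column 2: row 2 has {1, 2, 3, 5} and column 2 has {1, 2, 3, 4, 5}, so it must be 6.
Row 2, column 5: row 2 has {1, 2, 3, 5, 6} and column 5 has {2, 3, 6}, so it must be 4.
Now row 4, column 5: row 4 together with column 5 already contain {1, 2, 3, 4, 5, 6} — every symbol — so nothing can go there. The grid has no valid completion.

No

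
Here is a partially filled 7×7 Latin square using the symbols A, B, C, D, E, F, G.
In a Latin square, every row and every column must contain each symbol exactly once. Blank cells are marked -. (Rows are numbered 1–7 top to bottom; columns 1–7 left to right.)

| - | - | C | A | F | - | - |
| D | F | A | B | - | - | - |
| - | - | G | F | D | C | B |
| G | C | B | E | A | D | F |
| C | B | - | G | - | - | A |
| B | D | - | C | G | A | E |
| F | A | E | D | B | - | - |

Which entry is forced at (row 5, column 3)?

D

Row 1, column 1: row 1 has {A, C, F} and column 1 has {B, C, D, F, G}, leaving only E.
Row 1, column 2: row 1 has {A, C, E, F} and column 2 has {A, B, C, D, F}, leaving only G.
Row 1, column 6: row 1 has {A, C, E, F, G} and column 6 has {A, C, D}, leaving only B.
Row 1, column 7: row 1 has {A, B, C, E, F, G} and column 7 has {A, B, E, F}, leaving only D.
Row 3, column 1: row 3 has {B, C, D, F, G} and column 1 has {B, C, D, E, F, G}, leaving only A.
Row 3, column 2: row 3 has {A, B, C, D, F, G} and column 2 has {A, B, C, D, F, G}, leaving only E.
Row 5, column 5: row 5 has {A, B, C, G} and column 5 has {A, B, D, F, G}, leaving only E.
Row 2, column 5: row 2 has {A, B, D, F} and column 5 has {A, B, D, E, F, G}, leaving only C.
Row 2, column 7: row 2 has {A, B, C, D, F} and column 7 has {A, B, D, E, F}, leaving only G.
Row 2, column 6: row 2 has {A, B, C, D, F, G} and column 6 has {A, B, C, D}, leaving only E.
Row 5, column 6: row 5 has {A, B, C, E, G} and column 6 has {A, B, C, D, E}, leaving only F.
Row 5 already has {A, B, C, E, F, G} and column 3 already has {A, B, C, E, G}, so row 5, column 3 must be D.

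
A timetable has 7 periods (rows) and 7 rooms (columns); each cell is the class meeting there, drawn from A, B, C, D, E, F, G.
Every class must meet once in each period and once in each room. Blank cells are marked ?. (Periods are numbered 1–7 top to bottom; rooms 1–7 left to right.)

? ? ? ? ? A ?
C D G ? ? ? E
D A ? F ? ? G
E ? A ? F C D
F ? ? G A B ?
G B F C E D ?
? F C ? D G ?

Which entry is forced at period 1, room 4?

Period 1, room 1: period 1 has {A} and room 1 has {C, D, E, F, G}, leaving only B.
Period 2, room 5: period 2 has {C, D, E, G} and room 5 has {A, D, E, F}, leaving only B.
Period 2, room 4: period 2 has {B, C, D, E, G} and room 4 has {C, F, G}, leaving only A.
Period 2, room 6: period 2 has {A, B, C, D, E, G} and room 6 has {A, B, C, D, G}, leaving only F.
Period 3, room 5: period 3 has {A, D, F, G} and room 5 has {A, B, D, E, F}, leaving only C.
Period 1, room 5: period 1 has {A, B} and room 5 has {A, B, C, D, E, F}, leaving only G.
Period 3, room 6: period 3 has {A, C, D, F, G} and room 6 has {A, B, C, D, F, G}, leaving only E.
Period 3, room 3: period 3 has {A, C, D, E, F, G} and room 3 has {A, C, F, G}, leaving only B.
Period 4, room 2: period 4 has {A, C, D, E, F} and room 2 has {A, B, D, F}, leaving only G.
Period 4, room 4: period 4 has {A, C, D, E, F, G} and room 4 has {A, C, F, G}, leaving only B.
Period 5, room 7: period 5 has {A, B, F, G} and room 7 has {D, E, G}, leaving only C.
Period 1, room 7: period 1 has {A, B, G} and room 7 has {C, D, E, G}, leaving only F.
Period 5, room 2: period 5 has {A, B, C, F, G} and room 2 has {A, B, D, F, G}, leaving only E.
Period 1, room 2: period 1 has {A, B, F, G} and room 2 has {A, B, D, E, F, G}, leaving only C.
Period 5, room 3: period 5 has {A, B, C, E, F, G} and room 3 has {A, B, C, F, G}, leaving only D.
Period 1, room 3: period 1 has {A, B, C, F, G} and room 3 has {A, B, C, D, F, G}, leaving only E.
Period 1 already has {A, B, C, E, F, G} and room 4 already has {A, B, C, F, G}, so period 1, room 4 must be D.

D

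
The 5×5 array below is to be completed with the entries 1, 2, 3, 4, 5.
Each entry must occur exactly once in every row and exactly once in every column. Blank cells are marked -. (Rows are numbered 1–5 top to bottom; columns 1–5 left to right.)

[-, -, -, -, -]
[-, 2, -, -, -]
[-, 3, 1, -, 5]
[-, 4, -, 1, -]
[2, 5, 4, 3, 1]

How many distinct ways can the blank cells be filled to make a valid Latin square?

3

Row 1, column 1: eliminating its row and column leaves {1, 3, 4, 5}.
Row 1, column 2: eliminating its row and column leaves {1}.
Row 1, column 3: eliminating its row and column leaves {2, 3, 5}.
Row 1, column 4: eliminating its row and column leaves {2, 4, 5}.
Row 1, column 5: eliminating its row and column leaves {2, 3, 4}.
Row 2, column 1: eliminating its row and column leaves {1, 3, 4, 5}.
Row 2, column 3: eliminating its row and column leaves {3, 5}.
Row 2, column 4: eliminating its row and column leaves {4, 5}.
Row 2, column 5: eliminating its row and column leaves {3, 4}.
Row 3, column 1: eliminating its row and column leaves {4}.
Row 3, column 4: eliminating its row and column leaves {2, 4}.
Row 4, column 1: eliminating its row and column leaves {3, 5}.
Row 4, column 3: eliminating its row and column leaves {2, 3, 5}.
Row 4, column 5: eliminating its row and column leaves {2, 3}.
Enumerating the assignments across these blanks that avoid any row or column repeat gives 3 completions.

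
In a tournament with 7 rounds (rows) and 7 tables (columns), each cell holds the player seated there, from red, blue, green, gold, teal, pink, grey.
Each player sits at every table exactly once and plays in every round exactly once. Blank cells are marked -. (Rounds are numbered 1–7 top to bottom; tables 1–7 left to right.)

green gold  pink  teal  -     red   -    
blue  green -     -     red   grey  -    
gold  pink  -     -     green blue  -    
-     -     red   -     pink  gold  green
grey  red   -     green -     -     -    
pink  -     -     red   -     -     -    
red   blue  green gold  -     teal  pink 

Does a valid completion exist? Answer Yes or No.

Yes

No round or table among the givens repeats a symbol, and propagating forced cells runs into no contradiction.
One valid completion exists (for instance, green gold pink teal blue red grey / blue green gold pink red grey teal / gold pink teal grey green blue red / teal grey red blue pink gold green / grey red blue green teal pink gold / pink teal grey red gold green blue / red blue green gold grey teal pink).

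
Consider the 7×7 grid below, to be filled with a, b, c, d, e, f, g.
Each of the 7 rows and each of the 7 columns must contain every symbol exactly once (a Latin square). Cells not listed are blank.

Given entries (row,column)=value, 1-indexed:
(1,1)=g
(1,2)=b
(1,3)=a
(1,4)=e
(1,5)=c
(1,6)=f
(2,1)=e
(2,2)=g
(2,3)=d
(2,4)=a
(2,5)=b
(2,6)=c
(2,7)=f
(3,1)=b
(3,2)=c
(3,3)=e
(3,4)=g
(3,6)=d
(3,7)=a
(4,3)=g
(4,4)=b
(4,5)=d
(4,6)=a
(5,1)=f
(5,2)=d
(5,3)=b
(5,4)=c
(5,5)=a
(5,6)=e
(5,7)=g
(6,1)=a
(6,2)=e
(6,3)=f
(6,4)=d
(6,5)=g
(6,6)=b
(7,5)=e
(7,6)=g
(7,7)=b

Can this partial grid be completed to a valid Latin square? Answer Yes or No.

No row or column among the givens repeats a symbol, and propagating forced cells runs into no contradiction.
One valid completion exists (for instance, g b a e c f d / e g d a b c f / b c e g f d a / c f g b d a e / f d b c a e g / a e f d g b c / d a c f e g b).

Yes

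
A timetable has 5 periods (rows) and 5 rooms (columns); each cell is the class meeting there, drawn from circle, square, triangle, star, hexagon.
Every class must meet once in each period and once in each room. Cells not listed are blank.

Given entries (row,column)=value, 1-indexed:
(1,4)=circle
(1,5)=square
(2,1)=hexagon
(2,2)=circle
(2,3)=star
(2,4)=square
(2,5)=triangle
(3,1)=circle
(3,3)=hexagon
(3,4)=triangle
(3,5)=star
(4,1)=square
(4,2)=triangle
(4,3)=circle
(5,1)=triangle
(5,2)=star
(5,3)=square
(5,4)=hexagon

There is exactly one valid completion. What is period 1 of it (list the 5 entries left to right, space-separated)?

Period 1, room 1: period 1 has {circle, square} and room 1 has {circle, square, triangle, hexagon}, leaving only star.
Period 1, room 2: period 1 has {circle, square, star} and room 2 has {circle, triangle, star}, leaving only hexagon.
Period 1, room 3: period 1 has {circle, square, star, hexagon} and room 3 has {circle, square, star, hexagon}, leaving only triangle.
So period 1 reads: star hexagon triangle circle square.

star hexagon triangle circle square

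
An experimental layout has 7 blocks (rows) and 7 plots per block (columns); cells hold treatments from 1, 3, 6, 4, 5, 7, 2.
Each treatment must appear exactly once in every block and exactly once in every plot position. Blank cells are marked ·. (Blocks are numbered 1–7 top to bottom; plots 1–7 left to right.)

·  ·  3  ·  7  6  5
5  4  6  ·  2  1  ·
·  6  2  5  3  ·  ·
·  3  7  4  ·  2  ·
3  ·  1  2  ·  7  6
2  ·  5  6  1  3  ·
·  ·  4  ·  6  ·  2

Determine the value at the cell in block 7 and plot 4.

Block 1, plot 4: block 1 has {3, 6, 5, 7} and plot 4 has {6, 4, 5, 2}, leaving only 1.
Block 1, plot 1: block 1 has {1, 3, 6, 5, 7} and plot 1 has {3, 5, 2}, leaving only 4.
Block 1, plot 2: block 1 has {1, 3, 6, 4, 5, 7} and plot 2 has {3, 6, 4}, leaving only 2.
Block 3, plot 6: block 3 has {3, 6, 5, 2} and plot 6 has {1, 3, 6, 7, 2}, leaving only 4.
Block 4, plot 5: block 4 has {3, 4, 7, 2} and plot 5 has {1, 3, 6, 7, 2}, leaving only 5.
Block 4, plot 7: block 4 has {3, 4, 5, 7, 2} and plot 7 has {6, 5, 2}, leaving only 1.
Block 3, plot 7: block 3 has {3, 6, 4, 5, 2} and plot 7 has {1, 6, 5, 2}, leaving only 7.
Block 2, plot 7: block 2 has {1, 6, 4, 5, 2} and plot 7 has {1, 6, 5, 7, 2}, leaving only 3.
Block 2, plot 4: block 2 has {1, 3, 6, 4, 5, 2} and plot 4 has {1, 6, 4, 5, 2}, leaving only 7.
Block 7 already has {6, 4, 2} and plot 4 already has {1, 6, 4, 5, 7, 2}, so block 7, plot 4 must be 3.

3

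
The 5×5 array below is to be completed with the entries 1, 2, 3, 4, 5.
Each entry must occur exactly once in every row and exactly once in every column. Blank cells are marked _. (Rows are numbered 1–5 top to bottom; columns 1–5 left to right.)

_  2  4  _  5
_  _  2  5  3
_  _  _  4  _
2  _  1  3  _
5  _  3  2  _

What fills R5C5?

Row 1, column 4: row 1 has {2, 4, 5} and column 4 has {2, 3, 4, 5}, leaving only 1.
Row 1, column 1: row 1 has {1, 2, 4, 5} and column 1 has {2, 5}, leaving only 3.
Row 3, column 1: row 3 has {4} and column 1 has {2, 3, 5}, leaving only 1.
Row 2, column 1: row 2 has {2, 3, 5} and column 1 has {1, 2, 3, 5}, leaving only 4.
Row 2, column 2: row 2 has {2, 3, 4, 5} and column 2 has {2}, leaving only 1.
Row 3, column 3: row 3 has {1, 4} and column 3 has {1, 2, 3, 4}, leaving only 5.
Row 3, column 2: row 3 has {1, 4, 5} and column 2 has {1, 2}, leaving only 3.
Row 3, column 5: row 3 has {1, 3, 4, 5} and column 5 has {3, 5}, leaving only 2.
Row 4, column 5: row 4 has {1, 2, 3} and column 5 has {2, 3, 5}, leaving only 4.
Row 5 already has {2, 3, 5} and column 5 already has {2, 3, 4, 5}, so row 5, column 5 must be 1.

1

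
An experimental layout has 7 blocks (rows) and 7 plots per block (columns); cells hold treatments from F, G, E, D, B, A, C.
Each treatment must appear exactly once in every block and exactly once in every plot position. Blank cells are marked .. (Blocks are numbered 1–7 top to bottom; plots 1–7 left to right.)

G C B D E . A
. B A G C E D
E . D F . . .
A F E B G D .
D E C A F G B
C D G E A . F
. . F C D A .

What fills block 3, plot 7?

G

Block 1, plot 6: block 1 has {G, E, D, B, A, C} and plot 6 has {G, E, D, A}, leaving only F.
Block 2, plot 1: block 2 has {G, E, D, B, A, C} and plot 1 has {G, E, D, A, C}, leaving only F.
Block 3, plot 5: block 3 has {F, E, D} and plot 5 has {F, G, E, D, A, C}, leaving only B.
Block 3, plot 6: block 3 has {F, E, D, B} and plot 6 has {F, G, E, D, A}, leaving only C.
Block 3 already has {F, E, D, B, C} and plot 7 already has {F, D, B, A}, so block 3, plot 7 must be G.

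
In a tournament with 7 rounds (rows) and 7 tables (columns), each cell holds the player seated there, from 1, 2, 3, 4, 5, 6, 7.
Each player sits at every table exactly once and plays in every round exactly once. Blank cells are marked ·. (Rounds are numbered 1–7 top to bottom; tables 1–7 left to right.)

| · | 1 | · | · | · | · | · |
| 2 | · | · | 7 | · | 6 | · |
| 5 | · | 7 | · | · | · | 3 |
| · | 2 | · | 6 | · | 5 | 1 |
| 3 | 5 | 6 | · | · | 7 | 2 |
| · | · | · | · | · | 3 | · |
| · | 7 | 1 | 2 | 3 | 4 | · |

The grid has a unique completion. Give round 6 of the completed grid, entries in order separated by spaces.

Round 1, table 6: round 1 has {1} and table 6 has {3, 4, 5, 6, 7}, leaving only 2.
Round 3, table 6: round 3 has {3, 5, 7} and table 6 has {2, 3, 4, 5, 6, 7}, leaving only 1.
Round 3, table 4: round 3 has {1, 3, 5, 7} and table 4 has {2, 6, 7}, leaving only 4.
Round 3, table 2: round 3 has {1, 3, 4, 5, 7} and table 2 has {1, 2, 5, 7}, leaving only 6.
Round 6, table 2: round 6 has {3} and table 2 has {1, 2, 5, 6, 7}, leaving only 4.
Round 2, table 2: round 2 has {2, 6, 7} and table 2 has {1, 2, 4, 5, 6, 7}, leaving only 3.
Round 3, table 5: round 3 has {1, 3, 4, 5, 6, 7} and table 5 has {3}, leaving only 2.
Round 5, table 4: round 5 has {2, 3, 5, 6, 7} and table 4 has {2, 4, 6, 7}, leaving only 1.
Round 6, table 4: round 6 has {3, 4} and table 4 has {1, 2, 4, 6, 7}, leaving only 5.
Round 6, table 3: round 6 has {3, 4, 5} and table 3 has {1, 6, 7}, leaving only 2.
Round 1, table 4: round 1 has {1, 2} and table 4 has {1, 2, 4, 5, 6, 7}, leaving only 3.
Round 5, table 5: round 5 has {1, 2, 3, 5, 6, 7} and table 5 has {2, 3}, leaving only 4.
Round 4, table 5: round 4 has {1, 2, 5, 6} and table 5 has {2, 3, 4}, leaving only 7.
Round 4, table 1: round 4 has {1, 2, 5, 6, 7} and table 1 has {2, 3, 5}, leaving only 4.
Round 4, table 3: round 4 has {1, 2, 4, 5, 6, 7} and table 3 has {1, 2, 6, 7}, leaving only 3.
Round 7, table 1: round 7 has {1, 2, 3, 4, 7} and table 1 has {2, 3, 4, 5}, leaving only 6.
Round 1, table 1: round 1 has {1, 2, 3} and table 1 has {2, 3, 4, 5, 6}, leaving only 7.
Round 6, table 1: round 6 has {2, 3, 4, 5} and table 1 has {2, 3, 4, 5, 6, 7}, leaving only 1.
Round 6, table 5: round 6 has {1, 2, 3, 4, 5} and table 5 has {2, 3, 4, 7}, leaving only 6.
Round 6, table 7: round 6 has {1, 2, 3, 4, 5, 6} and table 7 has {1, 2, 3}, leaving only 7.
So round 6 reads: 1 4 2 5 6 3 7.

1 4 2 5 6 3 7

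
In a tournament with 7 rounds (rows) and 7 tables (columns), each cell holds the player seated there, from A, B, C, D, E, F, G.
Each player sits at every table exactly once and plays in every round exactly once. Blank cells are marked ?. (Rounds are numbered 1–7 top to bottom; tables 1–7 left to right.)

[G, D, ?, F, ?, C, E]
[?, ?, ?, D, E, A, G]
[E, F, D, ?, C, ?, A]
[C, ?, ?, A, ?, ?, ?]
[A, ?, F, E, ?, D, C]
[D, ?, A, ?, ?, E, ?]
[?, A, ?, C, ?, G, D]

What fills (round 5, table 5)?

Round 1, table 3: round 1 has {C, D, E, F, G} and table 3 has {A, D, F}, leaving only B.
Round 1, table 5: round 1 has {B, C, D, E, F, G} and table 5 has {C, E}, leaving only A.
Round 2, table 3: round 2 has {A, D, E, G} and table 3 has {A, B, D, F}, leaving only C.
Round 2, table 2: round 2 has {A, C, D, E, G} and table 2 has {A, D, F}, leaving only B.
Round 2, table 1: round 2 has {A, B, C, D, E, G} and table 1 has {A, C, D, E, G}, leaving only F.
Round 3, table 6: round 3 has {A, C, D, E, F} and table 6 has {A, C, D, E, G}, leaving only B.
Round 3, table 4: round 3 has {A, B, C, D, E, F} and table 4 has {A, C, D, E, F}, leaving only G.
Round 4, table 6: round 4 has {A, C} and table 6 has {A, B, C, D, E, G}, leaving only F.
Round 4, table 7: round 4 has {A, C, F} and table 7 has {A, C, D, E, G}, leaving only B.
Round 5, table 2: round 5 has {A, C, D, E, F} and table 2 has {A, B, D, F}, leaving only G.
Round 5 already has {A, C, D, E, F, G} and table 5 already has {A, C, E}, so round 5, table 5 must be B.

B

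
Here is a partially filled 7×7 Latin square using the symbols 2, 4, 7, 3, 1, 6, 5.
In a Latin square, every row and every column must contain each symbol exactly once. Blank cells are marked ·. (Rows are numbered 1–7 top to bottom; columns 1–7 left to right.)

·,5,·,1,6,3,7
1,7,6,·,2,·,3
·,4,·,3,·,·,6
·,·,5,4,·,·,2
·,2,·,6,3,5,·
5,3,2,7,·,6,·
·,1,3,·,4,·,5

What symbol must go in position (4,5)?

7

Row 1, column 3: row 1 has {7, 3, 1, 6, 5} and column 3 has {2, 3, 6, 5}, leaving only 4.
Row 1, column 1: row 1 has {4, 7, 3, 1, 6, 5} and column 1 has {1, 5}, leaving only 2.
Row 2, column 4: row 2 has {2, 7, 3, 1, 6} and column 4 has {4, 7, 3, 1, 6}, leaving only 5.
Row 2, column 6: row 2 has {2, 7, 3, 1, 6, 5} and column 6 has {3, 6, 5}, leaving only 4.
Row 3, column 1: row 3 has {4, 3, 6} and column 1 has {2, 1, 5}, leaving only 7.
Row 3, column 3: row 3 has {4, 7, 3, 6} and column 3 has {2, 4, 3, 6, 5}, leaving only 1.
Row 3, column 5: row 3 has {4, 7, 3, 1, 6} and column 5 has {2, 4, 3, 6}, leaving only 5.
Row 3, column 6: row 3 has {4, 7, 3, 1, 6, 5} and column 6 has {4, 3, 6, 5}, leaving only 2.
Row 4, column 2: row 4 has {2, 4, 5} and column 2 has {2, 4, 7, 3, 1, 5}, leaving only 6.
Row 4, column 1: row 4 has {2, 4, 6, 5} and column 1 has {2, 7, 1, 5}, leaving only 3.
Row 5, column 1: row 5 has {2, 3, 6, 5} and column 1 has {2, 7, 3, 1, 5}, leaving only 4.
Row 5, column 3: row 5 has {2, 4, 3, 6, 5} and column 3 has {2, 4, 3, 1, 6, 5}, leaving only 7.
Row 5, column 7: row 5 has {2, 4, 7, 3, 6, 5} and column 7 has {2, 7, 3, 6, 5}, leaving only 1.
Row 6, column 5: row 6 has {2, 7, 3, 6, 5} and column 5 has {2, 4, 3, 6, 5}, leaving only 1.
Row 4 already has {2, 4, 3, 6, 5} and column 5 already has {2, 4, 3, 1, 6, 5}, so row 4, column 5 must be 7.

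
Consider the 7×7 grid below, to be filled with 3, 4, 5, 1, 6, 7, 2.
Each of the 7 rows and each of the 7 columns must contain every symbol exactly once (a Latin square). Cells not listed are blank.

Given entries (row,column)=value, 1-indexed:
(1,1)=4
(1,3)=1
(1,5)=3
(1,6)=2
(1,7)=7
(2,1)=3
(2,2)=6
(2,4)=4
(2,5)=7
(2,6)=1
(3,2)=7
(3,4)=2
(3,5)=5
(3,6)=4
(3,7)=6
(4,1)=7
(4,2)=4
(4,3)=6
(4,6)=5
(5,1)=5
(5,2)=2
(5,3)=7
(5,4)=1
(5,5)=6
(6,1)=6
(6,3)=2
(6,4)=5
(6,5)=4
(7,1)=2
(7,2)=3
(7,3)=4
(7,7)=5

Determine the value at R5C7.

4

Row 1, column 2: row 1 has {3, 4, 1, 7, 2} and column 2 has {3, 4, 6, 7, 2}, leaving only 5.
Row 1, column 4: row 1 has {3, 4, 5, 1, 7, 2} and column 4 has {4, 5, 1, 2}, leaving only 6.
Row 2, column 3: row 2 has {3, 4, 1, 6, 7} and column 3 has {4, 1, 6, 7, 2}, leaving only 5.
Row 2, column 7: row 2 has {3, 4, 5, 1, 6, 7} and column 7 has {5, 6, 7}, leaving only 2.
Row 3, column 1: row 3 has {4, 5, 6, 7, 2} and column 1 has {3, 4, 5, 6, 7, 2}, leaving only 1.
Row 3, column 3: row 3 has {4, 5, 1, 6, 7, 2} and column 3 has {4, 5, 1, 6, 7, 2}, leaving only 3.
Row 4, column 4: row 4 has {4, 5, 6, 7} and column 4 has {4, 5, 1, 6, 2}, leaving only 3.
Row 4, column 7: row 4 has {3, 4, 5, 6, 7} and column 7 has {5, 6, 7, 2}, leaving only 1.
Row 4, column 5: row 4 has {3, 4, 5, 1, 6, 7} and column 5 has {3, 4, 5, 6, 7}, leaving only 2.
Row 5, column 6: row 5 has {5, 1, 6, 7, 2} and column 6 has {4, 5, 1, 2}, leaving only 3.
Row 5 already has {3, 5, 1, 6, 7, 2} and column 7 already has {5, 1, 6, 7, 2}, so row 5, column 7 must be 4.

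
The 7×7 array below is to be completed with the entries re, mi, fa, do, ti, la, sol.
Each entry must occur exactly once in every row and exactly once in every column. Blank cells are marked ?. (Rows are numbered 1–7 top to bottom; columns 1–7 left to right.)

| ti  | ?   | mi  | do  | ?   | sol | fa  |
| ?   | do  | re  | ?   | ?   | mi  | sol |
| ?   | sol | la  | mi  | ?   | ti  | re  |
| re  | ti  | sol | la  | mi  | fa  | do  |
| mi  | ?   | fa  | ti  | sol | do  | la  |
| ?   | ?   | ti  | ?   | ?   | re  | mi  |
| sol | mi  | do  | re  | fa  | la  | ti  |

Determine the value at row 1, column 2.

la

Row 2, column 4: row 2 has {re, mi, do, sol} and column 4 has {re, mi, do, ti, la}, leaving only fa.
Row 2, column 1: row 2 has {re, mi, fa, do, sol} and column 1 has {re, mi, ti, sol}, leaving only la.
Row 2, column 5: row 2 has {re, mi, fa, do, la, sol} and column 5 has {mi, fa, sol}, leaving only ti.
Row 3, column 5: row 3 has {re, mi, ti, la, sol} and column 5 has {mi, fa, ti, sol}, leaving only do.
Row 3, column 1: row 3 has {re, mi, do, ti, la, sol} and column 1 has {re, mi, ti, la, sol}, leaving only fa.
Row 5, column 2: row 5 has {mi, fa, do, ti, la, sol} and column 2 has {mi, do, ti, sol}, leaving only re.
Row 1 already has {mi, fa, do, ti, sol} and column 2 already has {re, mi, do, ti, sol}, so row 1, column 2 must be la.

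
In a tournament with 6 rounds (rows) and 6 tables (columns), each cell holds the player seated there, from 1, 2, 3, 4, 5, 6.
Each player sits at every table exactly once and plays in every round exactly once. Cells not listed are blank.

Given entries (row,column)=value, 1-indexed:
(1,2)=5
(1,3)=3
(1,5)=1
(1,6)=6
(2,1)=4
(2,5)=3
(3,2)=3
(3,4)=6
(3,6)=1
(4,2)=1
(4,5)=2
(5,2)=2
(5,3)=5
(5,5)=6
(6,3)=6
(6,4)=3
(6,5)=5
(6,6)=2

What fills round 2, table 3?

1

Round 1, table 1: round 1 has {1, 3, 5, 6} and table 1 has {4}, leaving only 2.
Round 1, table 4: round 1 has {1, 2, 3, 5, 6} and table 4 has {3, 6}, leaving only 4.
Round 2, table 2: round 2 has {3, 4} and table 2 has {1, 2, 3, 5}, leaving only 6.
Round 2, table 6: round 2 has {3, 4, 6} and table 6 has {1, 2, 6}, leaving only 5.
Round 3, table 1: round 3 has {1, 3, 6} and table 1 has {2, 4}, leaving only 5.
Round 3, table 5: round 3 has {1, 3, 5, 6} and table 5 has {1, 2, 3, 5, 6}, leaving only 4.
Round 3, table 3: round 3 has {1, 3, 4, 5, 6} and table 3 has {3, 5, 6}, leaving only 2.
Round 2 already has {3, 4, 5, 6} and table 3 already has {2, 3, 5, 6}, so round 2, table 3 must be 1.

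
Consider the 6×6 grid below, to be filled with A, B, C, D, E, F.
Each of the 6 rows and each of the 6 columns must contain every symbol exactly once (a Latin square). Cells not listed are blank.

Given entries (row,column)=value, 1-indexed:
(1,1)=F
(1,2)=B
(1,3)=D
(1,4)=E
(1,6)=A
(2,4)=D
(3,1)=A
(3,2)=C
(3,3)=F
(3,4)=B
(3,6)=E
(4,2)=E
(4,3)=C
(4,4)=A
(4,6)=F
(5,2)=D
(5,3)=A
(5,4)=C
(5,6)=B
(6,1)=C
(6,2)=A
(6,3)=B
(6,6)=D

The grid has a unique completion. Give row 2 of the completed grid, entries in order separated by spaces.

B F E D A C

Row 2, column 2: row 2 has {D} and column 2 has {A, B, C, D, E}, leaving only F.
Row 2, column 3: row 2 has {D, F} and column 3 has {A, B, C, D, F}, leaving only E.
Row 2, column 1: row 2 has {D, E, F} and column 1 has {A, C, F}, leaving only B.
Row 2, column 6: row 2 has {B, D, E, F} and column 6 has {A, B, D, E, F}, leaving only C.
Row 2, column 5: row 2 has {B, C, D, E, F} and column 5 has {}, leaving only A.
So row 2 reads: B F E D A C.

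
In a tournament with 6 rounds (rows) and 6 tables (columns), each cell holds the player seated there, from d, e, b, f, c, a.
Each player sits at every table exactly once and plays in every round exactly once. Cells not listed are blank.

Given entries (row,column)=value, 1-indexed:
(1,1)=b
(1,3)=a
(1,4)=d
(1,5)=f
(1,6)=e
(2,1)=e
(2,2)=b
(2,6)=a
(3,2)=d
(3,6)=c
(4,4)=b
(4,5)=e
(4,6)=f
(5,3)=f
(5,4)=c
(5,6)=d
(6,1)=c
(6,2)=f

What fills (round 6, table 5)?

Round 1, table 2: round 1 has {d, e, b, f, a} and table 2 has {d, b, f}, leaving only c.
Round 2, table 4: round 2 has {e, b, a} and table 4 has {d, b, c}, leaving only f.
Round 4, table 2: round 4 has {e, b, f} and table 2 has {d, b, f, c}, leaving only a.
Round 4, table 1: round 4 has {e, b, f, a} and table 1 has {e, b, c}, leaving only d.
Round 4, table 3: round 4 has {d, e, b, f, a} and table 3 has {f, a}, leaving only c.
Round 2, table 3: round 2 has {e, b, f, a} and table 3 has {f, c, a}, leaving only d.
Round 2, table 5: round 2 has {d, e, b, f, a} and table 5 has {e, f}, leaving only c.
Round 5, table 1: round 5 has {d, f, c} and table 1 has {d, e, b, c}, leaving only a.
Round 3, table 1: round 3 has {d, c} and table 1 has {d, e, b, c, a}, leaving only f.
Round 5, table 2: round 5 has {d, f, c, a} and table 2 has {d, b, f, c, a}, leaving only e.
Round 5, table 5: round 5 has {d, e, f, c, a} and table 5 has {e, f, c}, leaving only b.
Round 3, table 5: round 3 has {d, f, c} and table 5 has {e, b, f, c}, leaving only a.
Round 6 already has {f, c} and table 5 already has {e, b, f, c, a}, so round 6, table 5 must be d.

d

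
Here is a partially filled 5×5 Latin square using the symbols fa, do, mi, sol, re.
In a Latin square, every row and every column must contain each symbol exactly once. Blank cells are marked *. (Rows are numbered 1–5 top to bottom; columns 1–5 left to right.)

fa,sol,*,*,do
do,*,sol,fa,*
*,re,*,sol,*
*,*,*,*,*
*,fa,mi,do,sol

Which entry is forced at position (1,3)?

Row 1 already has {fa, do, sol} and column 3 already has {mi, sol}, so row 1, column 3 must be re.

re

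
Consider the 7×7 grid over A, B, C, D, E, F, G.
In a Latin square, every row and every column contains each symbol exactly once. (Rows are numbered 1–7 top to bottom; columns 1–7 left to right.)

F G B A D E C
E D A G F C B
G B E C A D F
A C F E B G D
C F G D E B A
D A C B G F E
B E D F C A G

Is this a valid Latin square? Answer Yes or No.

Yes

Each row is a permutation of the 7 symbols, and so is each column.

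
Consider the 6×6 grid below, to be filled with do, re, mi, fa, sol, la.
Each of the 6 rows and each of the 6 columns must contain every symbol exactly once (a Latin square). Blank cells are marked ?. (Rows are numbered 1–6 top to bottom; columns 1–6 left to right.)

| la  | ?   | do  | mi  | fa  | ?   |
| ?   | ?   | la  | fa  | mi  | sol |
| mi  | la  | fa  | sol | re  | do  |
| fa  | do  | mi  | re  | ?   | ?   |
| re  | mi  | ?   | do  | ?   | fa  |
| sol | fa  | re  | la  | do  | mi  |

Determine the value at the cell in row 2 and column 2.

re

Row 2 already has {mi, fa, sol, la} and column 2 already has {do, mi, fa, la}, so row 2, column 2 must be re.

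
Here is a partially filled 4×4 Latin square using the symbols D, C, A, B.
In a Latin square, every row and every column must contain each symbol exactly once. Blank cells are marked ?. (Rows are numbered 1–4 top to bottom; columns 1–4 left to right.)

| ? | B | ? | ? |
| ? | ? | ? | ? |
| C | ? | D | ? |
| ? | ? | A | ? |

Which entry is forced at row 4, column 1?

Row 1, column 3: row 1 has {B} and column 3 has {D, A}, leaving only C.
Row 2, column 3: row 2 has {} and column 3 has {D, C, A}, leaving only B.
Row 3, column 2: row 3 has {D, C} and column 2 has {B}, leaving only A.
Row 3, column 4: row 3 has {D, C, A} and column 4 has {}, leaving only B.
Row 4, column 1 is narrowed to {D, B}.
If it were D, then row 2, column 1 would be left with no valid symbol.
So row 4, column 1 must be B.

B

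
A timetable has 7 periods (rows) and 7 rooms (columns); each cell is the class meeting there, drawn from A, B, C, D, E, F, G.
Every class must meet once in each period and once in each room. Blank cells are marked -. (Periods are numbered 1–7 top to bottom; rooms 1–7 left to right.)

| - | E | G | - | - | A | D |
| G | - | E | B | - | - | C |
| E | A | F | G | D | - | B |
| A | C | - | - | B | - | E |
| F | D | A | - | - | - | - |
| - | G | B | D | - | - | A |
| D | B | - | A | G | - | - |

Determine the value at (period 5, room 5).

Period 2, room 2: period 2 has {B, C, E, G} and room 2 has {A, B, C, D, E, G}, leaving only F.
Period 2, room 5: period 2 has {B, C, E, F, G} and room 5 has {B, D, G}, leaving only A.
Period 2, room 6: period 2 has {A, B, C, E, F, G} and room 6 has {A}, leaving only D.
Period 3, room 6: period 3 has {A, B, D, E, F, G} and room 6 has {A, D}, leaving only C.
Period 4, room 3: period 4 has {A, B, C, E} and room 3 has {A, B, E, F, G}, leaving only D.
Period 4, room 4: period 4 has {A, B, C, D, E} and room 4 has {A, B, D, G}, leaving only F.
Period 1, room 4: period 1 has {A, D, E, G} and room 4 has {A, B, D, F, G}, leaving only C.
Period 1, room 1: period 1 has {A, C, D, E, G} and room 1 has {A, D, E, F, G}, leaving only B.
Period 1, room 5: period 1 has {A, B, C, D, E, G} and room 5 has {A, B, D, G}, leaving only F.
Period 4, room 6: period 4 has {A, B, C, D, E, F} and room 6 has {A, C, D}, leaving only G.
Period 5, room 4: period 5 has {A, D, F} and room 4 has {A, B, C, D, F, G}, leaving only E.
Period 5 already has {A, D, E, F} and room 5 already has {A, B, D, F, G}, so period 5, room 5 must be C.

C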